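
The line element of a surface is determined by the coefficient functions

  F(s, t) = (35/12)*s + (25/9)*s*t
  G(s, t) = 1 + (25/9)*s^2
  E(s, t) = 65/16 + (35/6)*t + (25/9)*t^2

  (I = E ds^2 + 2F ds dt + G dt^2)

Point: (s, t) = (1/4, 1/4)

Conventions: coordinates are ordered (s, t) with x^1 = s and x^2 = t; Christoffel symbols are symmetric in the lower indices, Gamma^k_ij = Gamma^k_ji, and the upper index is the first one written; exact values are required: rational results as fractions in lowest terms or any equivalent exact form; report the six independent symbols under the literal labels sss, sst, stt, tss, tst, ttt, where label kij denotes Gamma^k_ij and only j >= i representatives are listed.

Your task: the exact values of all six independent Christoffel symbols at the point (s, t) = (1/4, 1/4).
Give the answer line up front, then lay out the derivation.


Answer: Gamma_sss = 0, Gamma_sst = 8/13, Gamma_stt = 0, Gamma_tss = 0, Gamma_tst = 20/169, Gamma_ttt = 0

E = 205/36, F = 65/72, G = 169/144 at the point
E_s = 0, E_t = 65/9, F_s = 65/18, F_t = 25/36, G_s = 25/18, G_t = 0
EG - F^2 = 845/144;  g^inv = (144/845) * [[169/144, -65/72], [-65/72, 205/36]]
first-kind symbols [ij,l] = (1/2)(d_i g_jl + d_j g_il - d_l g_ij): [ss,s] = E_s/2 = 0, [ss,t] = F_s - E_t/2 = 0, [st,s] = E_t/2 = 65/18, [st,t] = G_s/2 = 25/36, [tt,s] = F_t - G_s/2 = 0, [tt,t] = G_t/2 = 0
Gamma^s_ij = (G*[ij,s] - F*[ij,t])/(EG - F^2), Gamma^t_ij = (E*[ij,t] - F*[ij,s])/(EG - F^2)


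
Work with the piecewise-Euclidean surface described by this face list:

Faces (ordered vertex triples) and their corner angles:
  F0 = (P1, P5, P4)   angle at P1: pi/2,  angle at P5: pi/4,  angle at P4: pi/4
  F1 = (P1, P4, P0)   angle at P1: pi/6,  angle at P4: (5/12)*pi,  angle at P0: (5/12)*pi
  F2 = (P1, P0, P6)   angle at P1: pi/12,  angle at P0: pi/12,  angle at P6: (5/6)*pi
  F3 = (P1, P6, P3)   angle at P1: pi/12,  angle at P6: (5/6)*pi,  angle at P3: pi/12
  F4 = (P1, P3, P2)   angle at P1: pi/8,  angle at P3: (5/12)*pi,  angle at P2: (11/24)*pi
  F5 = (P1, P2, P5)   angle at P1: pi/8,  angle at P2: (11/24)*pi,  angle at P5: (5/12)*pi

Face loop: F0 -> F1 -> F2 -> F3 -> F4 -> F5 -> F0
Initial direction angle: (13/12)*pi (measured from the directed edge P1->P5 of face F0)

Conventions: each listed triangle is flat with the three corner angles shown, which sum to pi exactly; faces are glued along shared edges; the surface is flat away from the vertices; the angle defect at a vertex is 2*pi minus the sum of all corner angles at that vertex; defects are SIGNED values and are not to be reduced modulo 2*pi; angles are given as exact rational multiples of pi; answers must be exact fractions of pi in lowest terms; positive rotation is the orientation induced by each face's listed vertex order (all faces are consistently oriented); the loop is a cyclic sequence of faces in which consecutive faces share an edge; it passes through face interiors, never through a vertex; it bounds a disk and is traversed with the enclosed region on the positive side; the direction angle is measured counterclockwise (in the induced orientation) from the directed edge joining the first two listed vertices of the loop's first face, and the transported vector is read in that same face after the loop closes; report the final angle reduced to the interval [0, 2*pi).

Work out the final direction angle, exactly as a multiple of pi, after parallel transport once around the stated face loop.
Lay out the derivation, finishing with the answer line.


enclosed vertex P1: corner angles sum to (13/12)*pi, defect = 2*pi - (13/12)*pi = (11/12)*pi
the rotation equals the total enclosed defect, so the final angle is initial + defects (mod 2*pi)
final angle = (13/12)*pi + (11/12)*pi = 0 (mod 2*pi)

Answer: final direction angle = 0


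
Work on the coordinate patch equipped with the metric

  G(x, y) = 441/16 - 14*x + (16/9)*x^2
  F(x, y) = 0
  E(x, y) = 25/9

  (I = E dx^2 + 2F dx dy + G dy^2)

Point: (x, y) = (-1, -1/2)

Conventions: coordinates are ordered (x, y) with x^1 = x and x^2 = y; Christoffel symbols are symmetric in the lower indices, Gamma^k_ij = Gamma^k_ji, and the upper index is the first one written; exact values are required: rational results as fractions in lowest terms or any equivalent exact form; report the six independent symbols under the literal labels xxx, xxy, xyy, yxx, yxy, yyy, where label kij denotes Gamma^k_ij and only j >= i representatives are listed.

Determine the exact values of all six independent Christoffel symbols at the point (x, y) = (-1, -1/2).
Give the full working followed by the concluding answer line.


E = 25/9, F = 0, G = 6241/144 at the point
E_x = 0, E_y = 0, F_x = 0, F_y = 0, G_x = -158/9, G_y = 0
EG - F^2 = 156025/1296;  g^inv = (1296/156025) * [[6241/144, 0], [0, 25/9]]
first-kind symbols [ij,l] = (1/2)(d_i g_jl + d_j g_il - d_l g_ij): [xx,x] = E_x/2 = 0, [xx,y] = F_x - E_y/2 = 0, [xy,x] = E_y/2 = 0, [xy,y] = G_x/2 = -79/9, [yy,x] = F_y - G_x/2 = 79/9, [yy,y] = G_y/2 = 0
Gamma^x_ij = (G*[ij,x] - F*[ij,y])/(EG - F^2), Gamma^y_ij = (E*[ij,y] - F*[ij,x])/(EG - F^2)

Answer: Gamma_xxx = 0, Gamma_xxy = 0, Gamma_xyy = 79/25, Gamma_yxx = 0, Gamma_yxy = -16/79, Gamma_yyy = 0


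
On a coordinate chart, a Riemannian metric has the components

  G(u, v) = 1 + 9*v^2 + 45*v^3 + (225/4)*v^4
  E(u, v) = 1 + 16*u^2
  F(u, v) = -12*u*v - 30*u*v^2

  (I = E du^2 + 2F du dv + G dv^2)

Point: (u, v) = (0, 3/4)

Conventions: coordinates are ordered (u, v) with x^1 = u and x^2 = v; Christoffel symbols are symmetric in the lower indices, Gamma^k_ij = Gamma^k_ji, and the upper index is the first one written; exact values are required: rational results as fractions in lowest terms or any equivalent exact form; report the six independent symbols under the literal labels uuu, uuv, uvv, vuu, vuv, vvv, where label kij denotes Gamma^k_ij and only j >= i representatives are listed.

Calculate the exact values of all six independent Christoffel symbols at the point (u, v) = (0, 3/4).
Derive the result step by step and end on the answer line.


E = 1, F = 0, G = 43873/1024 at the point
E_u = 0, E_v = 0, F_u = -207/8, F_v = 0, G_u = 0, G_v = 11799/64
EG - F^2 = 43873/1024;  g^inv = (1024/43873) * [[43873/1024, 0], [0, 1]]
first-kind symbols [ij,l] = (1/2)(d_i g_jl + d_j g_il - d_l g_ij): [uu,u] = E_u/2 = 0, [uu,v] = F_u - E_v/2 = -207/8, [uv,u] = E_v/2 = 0, [uv,v] = G_u/2 = 0, [vv,u] = F_v - G_u/2 = 0, [vv,v] = G_v/2 = 11799/128
Gamma^u_ij = (G*[ij,u] - F*[ij,v])/(EG - F^2), Gamma^v_ij = (E*[ij,v] - F*[ij,u])/(EG - F^2)

Answer: Gamma_uuu = 0, Gamma_uuv = 0, Gamma_uvv = 0, Gamma_vuu = -26496/43873, Gamma_vuv = 0, Gamma_vvv = 94392/43873


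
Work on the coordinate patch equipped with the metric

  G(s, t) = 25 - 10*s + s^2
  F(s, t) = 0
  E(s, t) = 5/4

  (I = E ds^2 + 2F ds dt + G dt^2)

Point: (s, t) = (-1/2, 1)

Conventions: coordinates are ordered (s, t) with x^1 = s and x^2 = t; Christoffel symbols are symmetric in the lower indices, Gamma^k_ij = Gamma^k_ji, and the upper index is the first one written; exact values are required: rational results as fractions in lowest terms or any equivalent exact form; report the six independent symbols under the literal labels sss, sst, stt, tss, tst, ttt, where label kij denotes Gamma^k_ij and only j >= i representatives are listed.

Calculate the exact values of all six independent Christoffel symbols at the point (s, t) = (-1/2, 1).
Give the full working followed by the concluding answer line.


E = 5/4, F = 0, G = 121/4 at the point
E_s = 0, E_t = 0, F_s = 0, F_t = 0, G_s = -11, G_t = 0
EG - F^2 = 605/16;  g^inv = (16/605) * [[121/4, 0], [0, 5/4]]
first-kind symbols [ij,l] = (1/2)(d_i g_jl + d_j g_il - d_l g_ij): [ss,s] = E_s/2 = 0, [ss,t] = F_s - E_t/2 = 0, [st,s] = E_t/2 = 0, [st,t] = G_s/2 = -11/2, [tt,s] = F_t - G_s/2 = 11/2, [tt,t] = G_t/2 = 0
Gamma^s_ij = (G*[ij,s] - F*[ij,t])/(EG - F^2), Gamma^t_ij = (E*[ij,t] - F*[ij,s])/(EG - F^2)

Answer: Gamma_sss = 0, Gamma_sst = 0, Gamma_stt = 22/5, Gamma_tss = 0, Gamma_tst = -2/11, Gamma_ttt = 0


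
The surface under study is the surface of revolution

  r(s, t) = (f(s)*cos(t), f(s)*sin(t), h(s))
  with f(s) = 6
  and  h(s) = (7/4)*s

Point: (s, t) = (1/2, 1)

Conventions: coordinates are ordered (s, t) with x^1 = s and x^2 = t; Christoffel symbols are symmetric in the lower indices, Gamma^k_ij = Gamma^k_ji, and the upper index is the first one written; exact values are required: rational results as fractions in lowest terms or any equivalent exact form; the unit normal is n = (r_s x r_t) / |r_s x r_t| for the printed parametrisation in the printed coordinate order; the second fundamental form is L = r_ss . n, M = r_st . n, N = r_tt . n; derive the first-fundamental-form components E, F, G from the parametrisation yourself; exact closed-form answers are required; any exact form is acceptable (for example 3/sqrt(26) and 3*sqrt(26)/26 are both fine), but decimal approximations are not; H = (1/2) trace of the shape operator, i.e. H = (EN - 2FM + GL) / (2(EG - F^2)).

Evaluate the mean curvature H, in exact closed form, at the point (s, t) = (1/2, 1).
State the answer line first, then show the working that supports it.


Answer: H = 1/12

f = 6, f' = 0, f'' = 0, h' = 7/4, h'' = 0
E = 49/16, F = 0, G = 36; answer radicand W^2 = 49/16
unnormalised second-form numerators: l = 0, m = 0, n = 21/2; L = l/sqrt(49/16), and similarly M = m/sqrt(W^2), N = n/sqrt(W^2)
H = (E*n - 2*F*m + G*l) / (2*(EG - F^2)*sqrt(W^2)); E*n - 2*F*m + G*l = 1029/32, EG - F^2 = 441/4, so H = (7/48)/sqrt(49/16)


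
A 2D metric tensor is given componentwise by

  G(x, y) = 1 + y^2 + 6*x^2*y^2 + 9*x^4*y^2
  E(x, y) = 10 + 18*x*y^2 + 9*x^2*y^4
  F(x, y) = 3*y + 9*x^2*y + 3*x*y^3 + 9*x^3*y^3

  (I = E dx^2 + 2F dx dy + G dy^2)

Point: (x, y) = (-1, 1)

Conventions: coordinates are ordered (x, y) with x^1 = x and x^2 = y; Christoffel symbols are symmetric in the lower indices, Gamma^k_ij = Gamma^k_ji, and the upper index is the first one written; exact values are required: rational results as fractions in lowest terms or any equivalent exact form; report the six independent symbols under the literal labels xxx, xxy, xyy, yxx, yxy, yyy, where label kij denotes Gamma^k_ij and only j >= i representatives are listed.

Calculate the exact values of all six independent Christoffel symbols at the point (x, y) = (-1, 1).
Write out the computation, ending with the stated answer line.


E = 1, F = 0, G = 17 at the point
E_x = 0, E_y = 0, F_x = 12, F_y = -24, G_x = -48, G_y = 32
EG - F^2 = 17;  g^inv = (1/17) * [[17, 0], [0, 1]]
first-kind symbols [ij,l] = (1/2)(d_i g_jl + d_j g_il - d_l g_ij): [xx,x] = E_x/2 = 0, [xx,y] = F_x - E_y/2 = 12, [xy,x] = E_y/2 = 0, [xy,y] = G_x/2 = -24, [yy,x] = F_y - G_x/2 = 0, [yy,y] = G_y/2 = 16
Gamma^x_ij = (G*[ij,x] - F*[ij,y])/(EG - F^2), Gamma^y_ij = (E*[ij,y] - F*[ij,x])/(EG - F^2)

Answer: Gamma_xxx = 0, Gamma_xxy = 0, Gamma_xyy = 0, Gamma_yxx = 12/17, Gamma_yxy = -24/17, Gamma_yyy = 16/17


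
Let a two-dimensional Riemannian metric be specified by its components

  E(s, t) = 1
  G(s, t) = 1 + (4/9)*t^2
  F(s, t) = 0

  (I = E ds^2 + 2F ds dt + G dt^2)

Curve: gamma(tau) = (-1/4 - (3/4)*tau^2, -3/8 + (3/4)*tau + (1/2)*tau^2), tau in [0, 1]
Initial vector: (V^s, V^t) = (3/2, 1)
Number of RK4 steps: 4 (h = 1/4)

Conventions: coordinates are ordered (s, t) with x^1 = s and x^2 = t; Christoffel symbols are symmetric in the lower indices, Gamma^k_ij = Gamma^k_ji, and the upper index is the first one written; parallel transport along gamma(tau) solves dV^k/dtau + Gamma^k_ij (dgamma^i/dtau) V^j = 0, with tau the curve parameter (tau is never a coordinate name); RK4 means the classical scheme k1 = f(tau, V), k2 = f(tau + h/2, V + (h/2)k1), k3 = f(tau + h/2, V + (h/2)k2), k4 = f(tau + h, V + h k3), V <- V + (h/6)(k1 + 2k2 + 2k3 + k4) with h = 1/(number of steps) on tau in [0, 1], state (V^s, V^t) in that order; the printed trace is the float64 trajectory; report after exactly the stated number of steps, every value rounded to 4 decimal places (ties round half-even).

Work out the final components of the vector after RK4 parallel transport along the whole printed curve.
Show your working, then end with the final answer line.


gamma'(tau) = (-(3/2)*tau, 3/4 + tau); f(tau, V)^k = -Gamma^k_ij(gamma(tau)) gamma'^i(tau) V^j; h = 1/4; intermediate values shown to 6 dp
curve data and Christoffel symbols at the stage parameters:
  tau = 0.000000: gamma = (-0.250000, -0.375000), gamma' = (0.000000, 0.750000); Gamma_sss = 0.000000, Gamma_sst = 0.000000, Gamma_stt = 0.000000, Gamma_tss = 0.000000, Gamma_tst = 0.000000, Gamma_ttt = -0.156863
  tau = 0.125000: gamma = (-0.261719, -0.273438), gamma' = (-0.187500, 0.875000); Gamma_sss = 0.000000, Gamma_sst = 0.000000, Gamma_stt = 0.000000, Gamma_tss = 0.000000, Gamma_tst = 0.000000, Gamma_ttt = -0.117619
  tau = 0.250000: gamma = (-0.296875, -0.156250), gamma' = (-0.375000, 1.000000); Gamma_sss = 0.000000, Gamma_sst = 0.000000, Gamma_stt = 0.000000, Gamma_tss = 0.000000, Gamma_tst = 0.000000, Gamma_ttt = -0.068699
  tau = 0.375000: gamma = (-0.355469, -0.023438), gamma' = (-0.562500, 1.125000); Gamma_sss = 0.000000, Gamma_sst = 0.000000, Gamma_stt = 0.000000, Gamma_tss = 0.000000, Gamma_tst = 0.000000, Gamma_ttt = -0.010414
  tau = 0.500000: gamma = (-0.437500, 0.125000), gamma' = (-0.750000, 1.250000); Gamma_sss = 0.000000, Gamma_sst = 0.000000, Gamma_stt = 0.000000, Gamma_tss = 0.000000, Gamma_tst = 0.000000, Gamma_ttt = 0.055172
  tau = 0.625000: gamma = (-0.542969, 0.289062), gamma' = (-0.937500, 1.375000); Gamma_sss = 0.000000, Gamma_sst = 0.000000, Gamma_stt = 0.000000, Gamma_tss = 0.000000, Gamma_tst = 0.000000, Gamma_ttt = 0.123872
  tau = 0.750000: gamma = (-0.671875, 0.468750), gamma' = (-1.125000, 1.500000); Gamma_sss = 0.000000, Gamma_sst = 0.000000, Gamma_stt = 0.000000, Gamma_tss = 0.000000, Gamma_tst = 0.000000, Gamma_ttt = 0.189798
  tau = 0.875000: gamma = (-0.824219, 0.664062), gamma' = (-1.312500, 1.625000); Gamma_sss = 0.000000, Gamma_sst = 0.000000, Gamma_stt = 0.000000, Gamma_tss = 0.000000, Gamma_tst = 0.000000, Gamma_ttt = 0.246774
  tau = 1.000000: gamma = (-1.000000, 0.875000), gamma' = (-1.500000, 1.750000); Gamma_sss = 0.000000, Gamma_sst = 0.000000, Gamma_stt = 0.000000, Gamma_tss = 0.000000, Gamma_tst = 0.000000, Gamma_ttt = 0.290155
step 0: V^s = 1.5000, V^t = 1.0000
step 1: k1 = (0.000000, 0.117647), k2 = (0.000000, 0.104430), k3 = (0.000000, 0.104260), k4 = (0.000000, 0.070490); V <- V + (h/6)(k1 + 2k2 + 2k3 + k4): V^s = 1.5000, V^t = 1.0252
step 2: k1 = (0.000000, 0.070432), k2 = (0.000000, 0.012115), k3 = (0.000000, 0.012029), k4 = (0.000000, -0.070913); V <- V + (h/6)(k1 + 2k2 + 2k3 + k4): V^s = 1.5000, V^t = 1.0272
step 3: k1 = (0.000000, -0.070843), k2 = (0.000000, -0.173452), k3 = (0.000000, -0.171268), k4 = (0.000000, -0.280258); V <- V + (h/6)(k1 + 2k2 + 2k3 + k4): V^s = 1.5000, V^t = 0.9839
step 4: k1 = (0.000000, -0.280104), k2 = (0.000000, -0.380497), k3 = (0.000000, -0.375464), k4 = (0.000000, -0.451917); V <- V + (h/6)(k1 + 2k2 + 2k3 + k4): V^s = 1.5000, V^t = 0.8904

Answer: V^s = 1.5000, V^t = 0.8904


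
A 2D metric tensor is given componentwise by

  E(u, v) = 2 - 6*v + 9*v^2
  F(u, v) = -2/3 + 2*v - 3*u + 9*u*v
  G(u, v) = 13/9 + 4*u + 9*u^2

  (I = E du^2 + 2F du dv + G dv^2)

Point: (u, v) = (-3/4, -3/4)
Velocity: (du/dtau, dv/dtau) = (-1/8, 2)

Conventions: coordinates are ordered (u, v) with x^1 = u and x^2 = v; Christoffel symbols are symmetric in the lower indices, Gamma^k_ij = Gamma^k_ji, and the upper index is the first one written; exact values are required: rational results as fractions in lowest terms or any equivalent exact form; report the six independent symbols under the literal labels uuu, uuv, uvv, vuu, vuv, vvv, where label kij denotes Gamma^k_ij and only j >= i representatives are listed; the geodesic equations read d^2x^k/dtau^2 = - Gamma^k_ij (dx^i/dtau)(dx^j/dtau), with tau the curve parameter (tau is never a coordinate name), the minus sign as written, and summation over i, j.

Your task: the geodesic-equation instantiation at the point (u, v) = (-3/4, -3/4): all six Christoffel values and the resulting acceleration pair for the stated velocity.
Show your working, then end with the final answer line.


E = 185/16, F = 247/48, G = 505/144 at the point
E_u = 0, E_v = -39/2, F_u = -39/4, F_v = -19/4, G_u = -19/2, G_v = 0
EG - F^2 = 1013/72;  g^inv = (72/1013) * [[505/144, -247/48], [-247/48, 185/16]]
first-kind symbols [ij,l] = (1/2)(d_i g_jl + d_j g_il - d_l g_ij): [uu,u] = E_u/2 = 0, [uu,v] = F_u - E_v/2 = 0, [uv,u] = E_v/2 = -39/4, [uv,v] = G_u/2 = -19/4, [vv,u] = F_v - G_u/2 = 0, [vv,v] = G_v/2 = 0
Gamma^u_ij = (G*[ij,u] - F*[ij,v])/(EG - F^2), Gamma^v_ij = (E*[ij,v] - F*[ij,u])/(EG - F^2)
Gamma_uuu = 0, Gamma_uuv = -702/1013, Gamma_uvv = 0, Gamma_vuu = 0, Gamma_vuv = -342/1013, Gamma_vvv = 0
d^2u/dtau^2 = -(Gamma_uuu*(-1/8)^2 + 2*Gamma_uuv*(-1/8)*(2) + Gamma_uvv*(2)^2) = -351/1013
d^2v/dtau^2 = -(Gamma_vuu*(-1/8)^2 + 2*Gamma_vuv*(-1/8)*(2) + Gamma_vvv*(2)^2) = -171/1013

Answer: Gamma_uuu = 0, Gamma_uuv = -702/1013, Gamma_uvv = 0, Gamma_vuu = 0, Gamma_vuv = -342/1013, Gamma_vvv = 0; accelerations (d^2u/dtau^2, d^2v/dtau^2) = (-351/1013, -171/1013)


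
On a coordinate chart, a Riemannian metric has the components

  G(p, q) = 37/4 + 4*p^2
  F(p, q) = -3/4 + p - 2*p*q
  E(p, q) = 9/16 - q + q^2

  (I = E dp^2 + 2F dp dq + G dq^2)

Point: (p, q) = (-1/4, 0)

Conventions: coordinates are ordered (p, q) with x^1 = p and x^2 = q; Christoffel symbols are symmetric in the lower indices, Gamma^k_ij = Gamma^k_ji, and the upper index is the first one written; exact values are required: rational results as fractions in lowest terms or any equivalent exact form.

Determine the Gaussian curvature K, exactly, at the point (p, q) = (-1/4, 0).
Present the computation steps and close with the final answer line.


E = 9/16, F = -1, G = 19/2, EG - F^2 = 139/32 at the point
E_p = 0, E_q = -1, F_p = 1, F_q = 1/2, G_p = -2, G_q = 0
E_qq = 2, F_pq = -2, G_pp = 8
Brioschi: K = (det M1 - det M2) / (EG - F^2)^2 with the standard first/second-derivative matrices M1, M2.
M1 = [[-E_qq/2 + F_pq - G_pp/2, E_p/2, F_p - E_q/2], [F_q - G_p/2, E, F], [G_q/2, F, G]] = [[-7, 0, 3/2], [3/2, 9/16, -1], [0, -1, 19/2]]; det M1 = -1045/32
M2 = [[0, E_q/2, G_p/2], [E_q/2, E, F], [G_p/2, F, G]] = [[0, -1/2, -1], [-1/2, 9/16, -1], [-1, -1, 19/2]]; det M2 = -63/16
det M1 - det M2 = -919/32; K = -919/32 / (139/32)^2 = -29408/19321

Answer: K = -29408/19321


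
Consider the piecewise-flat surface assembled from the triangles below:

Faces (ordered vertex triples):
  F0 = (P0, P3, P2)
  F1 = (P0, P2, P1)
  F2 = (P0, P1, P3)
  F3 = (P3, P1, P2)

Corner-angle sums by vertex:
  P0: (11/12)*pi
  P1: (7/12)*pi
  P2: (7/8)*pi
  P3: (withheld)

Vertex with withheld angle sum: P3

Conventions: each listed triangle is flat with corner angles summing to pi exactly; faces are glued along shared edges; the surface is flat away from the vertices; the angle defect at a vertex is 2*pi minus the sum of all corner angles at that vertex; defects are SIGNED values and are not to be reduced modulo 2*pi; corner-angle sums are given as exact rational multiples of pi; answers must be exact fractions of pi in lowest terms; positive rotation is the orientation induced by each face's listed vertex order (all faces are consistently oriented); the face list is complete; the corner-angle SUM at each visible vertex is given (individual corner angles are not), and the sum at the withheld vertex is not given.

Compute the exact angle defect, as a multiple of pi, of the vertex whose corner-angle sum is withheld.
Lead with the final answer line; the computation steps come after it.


Answer: defect(P3) = (3/8)*pi

V = 4, E = 6, F = 4; chi = V - E + F = 2
Gauss-Bonnet: total defect = 2*pi*chi = 4*pi; visible defects sum to (29/8)*pi


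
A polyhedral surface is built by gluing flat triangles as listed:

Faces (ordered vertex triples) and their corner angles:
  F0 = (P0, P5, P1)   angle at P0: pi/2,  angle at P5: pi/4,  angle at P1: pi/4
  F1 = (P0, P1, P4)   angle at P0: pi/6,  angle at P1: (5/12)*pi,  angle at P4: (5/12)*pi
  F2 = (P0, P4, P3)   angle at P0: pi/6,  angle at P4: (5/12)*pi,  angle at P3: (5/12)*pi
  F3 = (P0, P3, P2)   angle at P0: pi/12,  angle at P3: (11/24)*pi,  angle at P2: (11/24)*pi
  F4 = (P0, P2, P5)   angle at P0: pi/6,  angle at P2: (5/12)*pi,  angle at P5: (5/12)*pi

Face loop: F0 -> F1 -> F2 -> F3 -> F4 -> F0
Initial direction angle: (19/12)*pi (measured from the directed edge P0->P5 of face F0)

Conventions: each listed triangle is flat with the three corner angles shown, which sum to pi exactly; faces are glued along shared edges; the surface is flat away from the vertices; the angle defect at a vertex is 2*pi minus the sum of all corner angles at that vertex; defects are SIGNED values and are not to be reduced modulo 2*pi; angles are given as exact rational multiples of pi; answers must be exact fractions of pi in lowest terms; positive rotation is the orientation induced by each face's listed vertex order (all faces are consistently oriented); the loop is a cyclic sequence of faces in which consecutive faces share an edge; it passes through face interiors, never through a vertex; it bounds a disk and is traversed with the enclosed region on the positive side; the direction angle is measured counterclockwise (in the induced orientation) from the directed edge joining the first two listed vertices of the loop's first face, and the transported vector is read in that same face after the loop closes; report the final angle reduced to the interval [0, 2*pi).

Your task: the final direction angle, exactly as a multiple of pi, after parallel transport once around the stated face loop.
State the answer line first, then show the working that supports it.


Answer: final direction angle = pi/2

enclosed vertex P0: corner angles sum to (13/12)*pi, defect = 2*pi - (13/12)*pi = (11/12)*pi
by Gauss-Bonnet the loop rotates the vector by the enclosed defect sum (positive orientation, mod 2*pi)
final angle = (19/12)*pi + (11/12)*pi = pi/2 (mod 2*pi)


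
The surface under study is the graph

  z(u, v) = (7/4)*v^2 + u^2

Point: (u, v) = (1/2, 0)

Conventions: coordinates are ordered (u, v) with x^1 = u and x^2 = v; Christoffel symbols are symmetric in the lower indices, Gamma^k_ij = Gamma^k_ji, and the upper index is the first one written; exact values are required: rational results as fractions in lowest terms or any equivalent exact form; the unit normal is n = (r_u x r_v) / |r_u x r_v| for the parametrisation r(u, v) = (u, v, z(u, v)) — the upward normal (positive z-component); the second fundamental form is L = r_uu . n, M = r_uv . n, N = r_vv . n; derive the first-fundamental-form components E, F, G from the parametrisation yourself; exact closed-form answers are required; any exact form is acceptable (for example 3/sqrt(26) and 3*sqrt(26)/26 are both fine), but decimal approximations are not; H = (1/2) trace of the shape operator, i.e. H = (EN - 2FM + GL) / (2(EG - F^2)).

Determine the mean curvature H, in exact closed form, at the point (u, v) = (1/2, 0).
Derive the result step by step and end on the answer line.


z_u = 1, z_v = 0, z_uu = 2, z_uv = 0, z_vv = 7/2
E = 2, F = 0, G = 1; answer radicand W^2 = 2
unnormalised second-form numerators: l = 2, m = 0, n = 7/2; L = l/sqrt(2), and similarly M = m/sqrt(W^2), N = n/sqrt(W^2)
H = (E*n - 2*F*m + G*l) / (2*(EG - F^2)*sqrt(W^2)); E*n - 2*F*m + G*l = 9, EG - F^2 = 2, so H = (9/4)/sqrt(2)

Answer: H = 9*sqrt(2)/8


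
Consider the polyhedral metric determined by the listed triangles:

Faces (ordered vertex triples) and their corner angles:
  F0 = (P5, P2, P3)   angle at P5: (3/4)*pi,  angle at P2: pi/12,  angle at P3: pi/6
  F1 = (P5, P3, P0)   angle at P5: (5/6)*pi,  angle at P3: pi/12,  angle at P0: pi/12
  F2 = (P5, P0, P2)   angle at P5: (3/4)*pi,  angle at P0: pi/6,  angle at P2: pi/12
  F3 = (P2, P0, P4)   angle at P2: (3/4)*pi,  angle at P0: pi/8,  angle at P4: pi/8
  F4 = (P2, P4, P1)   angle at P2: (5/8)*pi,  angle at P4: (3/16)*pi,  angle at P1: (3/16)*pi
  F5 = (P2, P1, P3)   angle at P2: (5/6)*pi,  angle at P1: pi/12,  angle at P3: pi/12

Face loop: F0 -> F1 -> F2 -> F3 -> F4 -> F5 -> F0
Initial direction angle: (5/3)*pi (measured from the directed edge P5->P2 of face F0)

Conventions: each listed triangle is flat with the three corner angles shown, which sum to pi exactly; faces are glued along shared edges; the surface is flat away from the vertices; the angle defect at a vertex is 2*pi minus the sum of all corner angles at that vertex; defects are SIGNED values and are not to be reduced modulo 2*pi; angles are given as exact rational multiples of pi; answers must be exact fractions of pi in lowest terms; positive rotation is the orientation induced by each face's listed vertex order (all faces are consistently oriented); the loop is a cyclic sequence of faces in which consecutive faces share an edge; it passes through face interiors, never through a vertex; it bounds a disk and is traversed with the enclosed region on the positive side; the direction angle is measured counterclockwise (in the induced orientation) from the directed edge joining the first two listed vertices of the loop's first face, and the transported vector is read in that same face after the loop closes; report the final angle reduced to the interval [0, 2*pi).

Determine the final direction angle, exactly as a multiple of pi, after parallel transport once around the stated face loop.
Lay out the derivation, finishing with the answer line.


enclosed vertex P2: corner angles sum to (19/8)*pi, defect = 2*pi - (19/8)*pi = (-3/8)*pi
enclosed vertex P5: corner angles sum to (7/3)*pi, defect = 2*pi - (7/3)*pi = -pi/3
final direction = starting direction + enclosed defect total, reduced mod 2*pi (induced orientation)
final angle = (5/3)*pi - (17/24)*pi = (23/24)*pi (mod 2*pi)

Answer: final direction angle = (23/24)*pi


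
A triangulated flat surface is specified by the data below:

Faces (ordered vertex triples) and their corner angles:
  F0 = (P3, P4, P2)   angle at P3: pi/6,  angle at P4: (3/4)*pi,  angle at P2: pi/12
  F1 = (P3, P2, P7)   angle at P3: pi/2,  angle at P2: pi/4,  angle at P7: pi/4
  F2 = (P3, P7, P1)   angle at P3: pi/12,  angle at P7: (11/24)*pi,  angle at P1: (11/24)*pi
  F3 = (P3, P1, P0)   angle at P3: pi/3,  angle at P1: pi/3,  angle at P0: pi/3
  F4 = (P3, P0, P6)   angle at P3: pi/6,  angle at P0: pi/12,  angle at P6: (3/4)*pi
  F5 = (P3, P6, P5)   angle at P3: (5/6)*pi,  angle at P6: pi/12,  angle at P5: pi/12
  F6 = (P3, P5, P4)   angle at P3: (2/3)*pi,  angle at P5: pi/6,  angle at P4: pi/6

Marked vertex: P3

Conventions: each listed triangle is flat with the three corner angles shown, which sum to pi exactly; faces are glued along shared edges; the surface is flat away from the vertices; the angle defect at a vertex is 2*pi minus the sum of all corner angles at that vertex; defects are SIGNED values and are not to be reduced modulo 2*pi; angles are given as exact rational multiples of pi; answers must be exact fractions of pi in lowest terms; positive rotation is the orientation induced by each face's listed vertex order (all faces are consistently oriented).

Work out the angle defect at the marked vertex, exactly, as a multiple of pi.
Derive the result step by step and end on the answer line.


Sum of corner angles at P3: (11/4)*pi
defect = 2*pi - (11/4)*pi

Answer: defect(P3) = (-3/4)*pi


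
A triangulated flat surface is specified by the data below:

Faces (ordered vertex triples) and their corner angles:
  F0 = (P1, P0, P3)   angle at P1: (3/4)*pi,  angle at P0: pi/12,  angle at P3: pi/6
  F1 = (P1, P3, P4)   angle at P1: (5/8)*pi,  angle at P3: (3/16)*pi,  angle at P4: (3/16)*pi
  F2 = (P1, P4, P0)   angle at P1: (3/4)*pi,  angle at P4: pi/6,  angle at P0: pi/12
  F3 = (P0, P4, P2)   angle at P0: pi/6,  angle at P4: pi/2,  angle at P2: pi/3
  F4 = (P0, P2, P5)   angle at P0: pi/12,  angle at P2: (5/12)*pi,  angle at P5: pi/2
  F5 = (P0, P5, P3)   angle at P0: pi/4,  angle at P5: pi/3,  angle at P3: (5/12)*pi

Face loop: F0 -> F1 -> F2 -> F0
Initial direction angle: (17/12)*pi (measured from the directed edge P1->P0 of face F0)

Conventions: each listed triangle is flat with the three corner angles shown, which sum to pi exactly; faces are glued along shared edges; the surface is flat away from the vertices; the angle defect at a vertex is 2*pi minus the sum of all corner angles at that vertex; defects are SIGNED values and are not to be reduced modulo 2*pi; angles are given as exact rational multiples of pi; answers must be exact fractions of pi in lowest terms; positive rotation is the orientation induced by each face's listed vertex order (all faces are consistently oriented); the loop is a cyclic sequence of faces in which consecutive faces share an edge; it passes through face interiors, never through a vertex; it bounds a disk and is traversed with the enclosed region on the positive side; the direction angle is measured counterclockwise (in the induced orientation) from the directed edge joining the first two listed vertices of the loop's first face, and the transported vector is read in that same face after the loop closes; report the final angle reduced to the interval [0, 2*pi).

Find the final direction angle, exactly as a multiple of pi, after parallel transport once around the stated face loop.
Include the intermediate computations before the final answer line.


enclosed vertex P1: corner angles sum to (17/8)*pi, defect = 2*pi - (17/8)*pi = -pi/8
summing the enclosed defects onto the initial angle, mod 2*pi in the induced orientation:
final angle = (17/12)*pi - pi/8 = (31/24)*pi (mod 2*pi)

Answer: final direction angle = (31/24)*pi


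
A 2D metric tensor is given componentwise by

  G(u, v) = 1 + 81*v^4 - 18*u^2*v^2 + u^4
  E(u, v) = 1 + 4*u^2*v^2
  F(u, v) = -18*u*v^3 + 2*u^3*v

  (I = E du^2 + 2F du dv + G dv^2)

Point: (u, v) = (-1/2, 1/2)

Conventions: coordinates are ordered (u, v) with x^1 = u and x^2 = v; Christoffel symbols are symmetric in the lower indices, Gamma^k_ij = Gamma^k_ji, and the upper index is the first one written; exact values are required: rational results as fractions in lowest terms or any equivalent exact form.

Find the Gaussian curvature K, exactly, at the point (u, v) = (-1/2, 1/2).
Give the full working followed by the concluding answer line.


E = 5/4, F = 1, G = 5, EG - F^2 = 21/4 at the point
E_u = -1, E_v = 1, F_u = -3/2, F_v = 13/2, G_u = 4, G_v = 36
E_vv = 2, F_uv = -12, G_uu = -6
Using the Brioschi determinant formula for K from the metric derivatives:
M1 = [[-E_vv/2 + F_uv - G_uu/2, E_u/2, F_u - E_v/2], [F_v - G_u/2, E, F], [G_v/2, F, G]] = [[-10, -1/2, -2], [9/2, 5/4, 1], [18, 1, 5]]; det M1 = -57/4
M2 = [[0, E_v/2, G_u/2], [E_v/2, E, F], [G_u/2, F, G]] = [[0, 1/2, 2], [1/2, 5/4, 1], [2, 1, 5]]; det M2 = -17/4
det M1 - det M2 = -10; K = -10 / (21/4)^2 = -160/441

Answer: K = -160/441


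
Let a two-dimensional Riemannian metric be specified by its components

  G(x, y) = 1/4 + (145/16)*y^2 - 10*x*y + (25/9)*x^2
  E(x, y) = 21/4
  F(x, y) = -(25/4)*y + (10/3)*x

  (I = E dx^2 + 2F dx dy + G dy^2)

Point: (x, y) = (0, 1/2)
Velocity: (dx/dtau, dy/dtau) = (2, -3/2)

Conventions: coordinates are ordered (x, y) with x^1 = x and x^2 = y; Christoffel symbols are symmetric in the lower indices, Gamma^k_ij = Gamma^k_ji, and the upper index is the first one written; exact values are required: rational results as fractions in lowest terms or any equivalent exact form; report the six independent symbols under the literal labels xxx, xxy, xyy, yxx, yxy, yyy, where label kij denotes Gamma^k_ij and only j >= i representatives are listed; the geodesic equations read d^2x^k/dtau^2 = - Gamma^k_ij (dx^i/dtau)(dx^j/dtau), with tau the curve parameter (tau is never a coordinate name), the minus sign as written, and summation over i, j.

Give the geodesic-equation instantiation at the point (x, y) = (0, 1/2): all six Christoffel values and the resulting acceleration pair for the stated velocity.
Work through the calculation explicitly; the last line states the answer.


E = 21/4, F = -25/8, G = 161/64 at the point
E_x = 0, E_y = 0, F_x = 10/3, F_y = -25/4, G_x = -5, G_y = 145/16
EG - F^2 = 881/256;  g^inv = (256/881) * [[161/64, 25/8], [25/8, 21/4]]
first-kind symbols [ij,l] = (1/2)(d_i g_jl + d_j g_il - d_l g_ij): [xx,x] = E_x/2 = 0, [xx,y] = F_x - E_y/2 = 10/3, [xy,x] = E_y/2 = 0, [xy,y] = G_x/2 = -5/2, [yy,x] = F_y - G_x/2 = -15/4, [yy,y] = G_y/2 = 145/32
Gamma^x_ij = (G*[ij,x] - F*[ij,y])/(EG - F^2), Gamma^y_ij = (E*[ij,y] - F*[ij,x])/(EG - F^2)
Gamma_xxx = 8000/2643, Gamma_xxy = -2000/881, Gamma_xyy = 1210/881, Gamma_yxx = 4480/881, Gamma_yxy = -3360/881, Gamma_yyy = 3090/881
d^2x/dtau^2 = -(Gamma_xxx*(2)^2 + 2*Gamma_xxy*(2)*(-3/2) + Gamma_xyy*(-3/2)^2) = -152335/5286
d^2y/dtau^2 = -(Gamma_yxx*(2)^2 + 2*Gamma_yxy*(2)*(-3/2) + Gamma_yyy*(-3/2)^2) = -90065/1762

Answer: Gamma_xxx = 8000/2643, Gamma_xxy = -2000/881, Gamma_xyy = 1210/881, Gamma_yxx = 4480/881, Gamma_yxy = -3360/881, Gamma_yyy = 3090/881; accelerations (d^2x/dtau^2, d^2y/dtau^2) = (-152335/5286, -90065/1762)


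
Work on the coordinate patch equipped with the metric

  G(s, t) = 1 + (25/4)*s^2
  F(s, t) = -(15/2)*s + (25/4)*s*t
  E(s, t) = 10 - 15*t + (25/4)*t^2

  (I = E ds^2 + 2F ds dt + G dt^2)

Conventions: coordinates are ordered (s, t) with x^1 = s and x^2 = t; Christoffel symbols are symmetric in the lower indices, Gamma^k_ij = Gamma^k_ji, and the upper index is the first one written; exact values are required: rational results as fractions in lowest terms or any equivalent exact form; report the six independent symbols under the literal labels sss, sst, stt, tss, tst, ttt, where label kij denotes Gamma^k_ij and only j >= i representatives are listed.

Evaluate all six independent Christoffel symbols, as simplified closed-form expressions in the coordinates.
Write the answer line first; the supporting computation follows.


Answer: Gamma_sss = 0, Gamma_sst = (5*t - 6)/(5*s^2 + 5*t^2 - 12*t + 8), Gamma_stt = 0, Gamma_tss = 0, Gamma_tst = 5*s/(5*s^2 + 5*t^2 - 12*t + 8), Gamma_ttt = 0

E = 10 - 15*t + (25/4)*t^2; F = -(15/2)*s + (25/4)*s*t; G = 1 + (25/4)*s^2
Gamma^k_ij = (1/2) g^{kl} (d_i g_jl + d_j g_il - d_l g_ij), with g^inv = (1/(EG-F^2)) [[G, -F], [-F, E]]
first partials: E_s = 0, E_t = -15 + (25/2)*t, F_s = -15/2 + (25/4)*t, F_t = (25/4)*s, G_s = (25/2)*s, G_t = 0
D = EG - F^2 = 10 - 15*t + (25/4)*t^2 + (25/4)*s^2
expanded: Gamma^s_ss = (G E_s - 2F F_s + F E_t)/(2D), Gamma^s_st = (G E_t - F G_s)/(2D), Gamma^s_tt = (2G F_t - G G_s - F G_t)/(2D), Gamma^t_ss = (2E F_s - E E_t - F E_s)/(2D), Gamma^t_st = (E G_s - F E_t)/(2D), Gamma^t_tt = (E G_t - 2F F_t + F G_s)/(2D); substitute and cancel common factors


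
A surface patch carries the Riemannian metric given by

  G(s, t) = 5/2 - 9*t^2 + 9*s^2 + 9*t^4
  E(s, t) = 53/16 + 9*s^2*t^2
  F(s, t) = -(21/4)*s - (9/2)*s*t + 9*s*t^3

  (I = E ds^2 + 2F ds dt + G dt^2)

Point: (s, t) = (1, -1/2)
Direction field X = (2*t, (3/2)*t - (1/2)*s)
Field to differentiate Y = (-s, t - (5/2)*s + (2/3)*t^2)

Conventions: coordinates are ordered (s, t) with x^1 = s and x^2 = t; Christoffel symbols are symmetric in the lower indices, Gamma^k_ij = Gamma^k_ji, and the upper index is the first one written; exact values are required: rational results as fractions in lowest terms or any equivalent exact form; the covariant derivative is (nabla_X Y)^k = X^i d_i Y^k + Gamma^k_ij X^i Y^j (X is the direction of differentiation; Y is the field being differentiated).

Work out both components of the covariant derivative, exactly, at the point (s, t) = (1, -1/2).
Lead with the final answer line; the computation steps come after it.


Answer: (nabla_X Y)^s = -86645/19234, (nabla_X Y)^t = 503711/115404

E = 89/16, F = -33/8, G = 157/16 at the point
E_s = 9/2, E_t = -9, F_s = -33/8, F_t = 9/4, G_s = 18, G_t = 9/2
EG - F^2 = 9617/256;  g^inv = (256/9617) * [[157/16, 33/8], [33/8, 89/16]]
first-kind symbols [ij,l] = (1/2)(d_i g_jl + d_j g_il - d_l g_ij): [ss,s] = E_s/2 = 9/4, [ss,t] = F_s - E_t/2 = 3/8, [st,s] = E_t/2 = -9/2, [st,t] = G_s/2 = 9, [tt,s] = F_t - G_s/2 = -27/4, [tt,t] = G_t/2 = 9/4
Gamma^s_ij = (G*[ij,s] - F*[ij,t])/(EG - F^2), Gamma^t_ij = (E*[ij,t] - F*[ij,s])/(EG - F^2)
Gamma_sss = 6048/9617, Gamma_sst = -1800/9617, Gamma_stt = -14580/9617, Gamma_tss = 2910/9617, Gamma_tst = 8064/9617, Gamma_ttt = -3924/9617
X = (-1, -5/4), Y = (-1, -17/6) at the point


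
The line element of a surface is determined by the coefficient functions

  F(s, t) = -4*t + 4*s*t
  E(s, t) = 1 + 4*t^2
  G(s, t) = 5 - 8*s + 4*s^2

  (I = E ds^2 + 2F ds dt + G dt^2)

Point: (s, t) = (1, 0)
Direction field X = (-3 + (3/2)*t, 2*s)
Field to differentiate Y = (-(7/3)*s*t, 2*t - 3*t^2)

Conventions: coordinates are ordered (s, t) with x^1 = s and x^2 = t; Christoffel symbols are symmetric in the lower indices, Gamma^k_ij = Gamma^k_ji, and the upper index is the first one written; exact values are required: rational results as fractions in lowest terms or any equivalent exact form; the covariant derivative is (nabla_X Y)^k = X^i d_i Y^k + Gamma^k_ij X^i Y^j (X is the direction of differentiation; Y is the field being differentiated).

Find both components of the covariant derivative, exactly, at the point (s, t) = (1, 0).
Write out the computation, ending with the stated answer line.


E = 1, F = 0, G = 1 at the point
E_s = 0, E_t = 0, F_s = 0, F_t = 0, G_s = 0, G_t = 0
EG - F^2 = 1;  g^inv = (1) * [[1, 0], [0, 1]]
first-kind symbols [ij,l] = (1/2)(d_i g_jl + d_j g_il - d_l g_ij): [ss,s] = E_s/2 = 0, [ss,t] = F_s - E_t/2 = 0, [st,s] = E_t/2 = 0, [st,t] = G_s/2 = 0, [tt,s] = F_t - G_s/2 = 0, [tt,t] = G_t/2 = 0
Gamma^s_ij = (G*[ij,s] - F*[ij,t])/(EG - F^2), Gamma^t_ij = (E*[ij,t] - F*[ij,s])/(EG - F^2)
Gamma_sss = 0, Gamma_sst = 0, Gamma_stt = 0, Gamma_tss = 0, Gamma_tst = 0, Gamma_ttt = 0
X = (-3, 2), Y = (0, 0) at the point

Answer: (nabla_X Y)^s = -14/3, (nabla_X Y)^t = 4


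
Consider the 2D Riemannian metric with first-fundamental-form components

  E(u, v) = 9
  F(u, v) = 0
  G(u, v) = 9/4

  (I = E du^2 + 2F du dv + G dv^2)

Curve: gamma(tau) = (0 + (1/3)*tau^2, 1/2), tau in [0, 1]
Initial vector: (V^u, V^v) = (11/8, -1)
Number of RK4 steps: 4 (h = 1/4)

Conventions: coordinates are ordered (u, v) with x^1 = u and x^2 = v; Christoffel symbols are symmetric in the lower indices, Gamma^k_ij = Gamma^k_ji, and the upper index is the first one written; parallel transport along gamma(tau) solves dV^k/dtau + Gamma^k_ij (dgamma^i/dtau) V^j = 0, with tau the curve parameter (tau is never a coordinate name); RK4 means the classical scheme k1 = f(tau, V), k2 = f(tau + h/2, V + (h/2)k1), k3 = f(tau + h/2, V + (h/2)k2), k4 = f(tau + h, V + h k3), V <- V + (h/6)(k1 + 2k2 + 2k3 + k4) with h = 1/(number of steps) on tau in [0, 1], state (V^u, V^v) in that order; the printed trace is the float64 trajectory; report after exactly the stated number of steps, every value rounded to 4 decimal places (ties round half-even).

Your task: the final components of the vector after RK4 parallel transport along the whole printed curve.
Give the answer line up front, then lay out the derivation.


Answer: V^u = 1.3750, V^v = -1.0000

gamma'(tau) = ((2/3)*tau, 0); f(tau, V)^k = -Gamma^k_ij(gamma(tau)) gamma'^i(tau) V^j; h = 1/4; intermediate values shown to 6 dp
curve data and Christoffel symbols at the stage parameters:
  tau = 0.000000: gamma = (0.000000, 0.500000), gamma' = (0.000000, 0.000000); Gamma_uuu = 0.000000, Gamma_uuv = 0.000000, Gamma_uvv = 0.000000, Gamma_vuu = 0.000000, Gamma_vuv = 0.000000, Gamma_vvv = 0.000000
  tau = 0.125000: gamma = (0.005208, 0.500000), gamma' = (0.083333, 0.000000); Gamma_uuu = 0.000000, Gamma_uuv = 0.000000, Gamma_uvv = 0.000000, Gamma_vuu = 0.000000, Gamma_vuv = 0.000000, Gamma_vvv = 0.000000
  tau = 0.250000: gamma = (0.020833, 0.500000), gamma' = (0.166667, 0.000000); Gamma_uuu = 0.000000, Gamma_uuv = 0.000000, Gamma_uvv = 0.000000, Gamma_vuu = 0.000000, Gamma_vuv = 0.000000, Gamma_vvv = 0.000000
  tau = 0.375000: gamma = (0.046875, 0.500000), gamma' = (0.250000, 0.000000); Gamma_uuu = 0.000000, Gamma_uuv = 0.000000, Gamma_uvv = 0.000000, Gamma_vuu = 0.000000, Gamma_vuv = 0.000000, Gamma_vvv = 0.000000
  tau = 0.500000: gamma = (0.083333, 0.500000), gamma' = (0.333333, 0.000000); Gamma_uuu = 0.000000, Gamma_uuv = 0.000000, Gamma_uvv = 0.000000, Gamma_vuu = 0.000000, Gamma_vuv = 0.000000, Gamma_vvv = 0.000000
  tau = 0.625000: gamma = (0.130208, 0.500000), gamma' = (0.416667, 0.000000); Gamma_uuu = 0.000000, Gamma_uuv = 0.000000, Gamma_uvv = 0.000000, Gamma_vuu = 0.000000, Gamma_vuv = 0.000000, Gamma_vvv = 0.000000
  tau = 0.750000: gamma = (0.187500, 0.500000), gamma' = (0.500000, 0.000000); Gamma_uuu = 0.000000, Gamma_uuv = 0.000000, Gamma_uvv = 0.000000, Gamma_vuu = 0.000000, Gamma_vuv = 0.000000, Gamma_vvv = 0.000000
  tau = 0.875000: gamma = (0.255208, 0.500000), gamma' = (0.583333, 0.000000); Gamma_uuu = 0.000000, Gamma_uuv = 0.000000, Gamma_uvv = 0.000000, Gamma_vuu = 0.000000, Gamma_vuv = 0.000000, Gamma_vvv = 0.000000
  tau = 1.000000: gamma = (0.333333, 0.500000), gamma' = (0.666667, 0.000000); Gamma_uuu = 0.000000, Gamma_uuv = 0.000000, Gamma_uvv = 0.000000, Gamma_vuu = 0.000000, Gamma_vuv = 0.000000, Gamma_vvv = 0.000000
step 0: V^u = 1.3750, V^v = -1.0000
step 1: k1 = (0.000000, 0.000000), k2 = (0.000000, 0.000000), k3 = (0.000000, 0.000000), k4 = (0.000000, 0.000000); V <- V + (h/6)(k1 + 2k2 + 2k3 + k4): V^u = 1.3750, V^v = -1.0000
step 2: k1 = (0.000000, 0.000000), k2 = (0.000000, 0.000000), k3 = (0.000000, 0.000000), k4 = (0.000000, 0.000000); V <- V + (h/6)(k1 + 2k2 + 2k3 + k4): V^u = 1.3750, V^v = -1.0000
step 3: k1 = (0.000000, 0.000000), k2 = (0.000000, 0.000000), k3 = (0.000000, 0.000000), k4 = (0.000000, 0.000000); V <- V + (h/6)(k1 + 2k2 + 2k3 + k4): V^u = 1.3750, V^v = -1.0000
step 4: k1 = (0.000000, 0.000000), k2 = (0.000000, 0.000000), k3 = (0.000000, 0.000000), k4 = (0.000000, 0.000000); V <- V + (h/6)(k1 + 2k2 + 2k3 + k4): V^u = 1.3750, V^v = -1.0000
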